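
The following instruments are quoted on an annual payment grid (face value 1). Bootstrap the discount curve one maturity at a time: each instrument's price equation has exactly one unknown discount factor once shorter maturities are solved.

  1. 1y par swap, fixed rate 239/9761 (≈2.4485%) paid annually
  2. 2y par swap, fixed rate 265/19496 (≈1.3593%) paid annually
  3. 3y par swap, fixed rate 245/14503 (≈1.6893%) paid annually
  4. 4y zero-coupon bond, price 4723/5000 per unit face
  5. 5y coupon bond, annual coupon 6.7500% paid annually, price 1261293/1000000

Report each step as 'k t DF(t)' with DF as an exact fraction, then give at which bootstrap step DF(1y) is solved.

step 1 [1y] swap r/1=239/9761: DF=(1 − 239/9761·(0))/(1+239/9761) = 9761/10000 ≈ 0.976100
step 2 [2y] swap r/1=265/19496: DF=(1 − 265/19496·(0.976100))/(1+265/19496) = 1947/2000 ≈ 0.973500
step 3 [3y] swap r/1=245/14503: DF=(1 − 245/14503·(0.976100+0.973500))/(1+245/14503) = 951/1000 ≈ 0.951000
step 4 [4y] zero: DF = P = 4723/5000 ≈ 0.944600
step 5 [5y] bond c/1=27/400: DF=(1261293/1000000 − 27/400·(0.976100+0.973500+0.951000+0.944600))/(1+27/400) = 1173/1250 ≈ 0.938400

1 1 9761/10000
2 2 1947/2000
3 3 951/1000
4 4 4723/5000
5 5 1173/1250
DF(1y) is solved at step 1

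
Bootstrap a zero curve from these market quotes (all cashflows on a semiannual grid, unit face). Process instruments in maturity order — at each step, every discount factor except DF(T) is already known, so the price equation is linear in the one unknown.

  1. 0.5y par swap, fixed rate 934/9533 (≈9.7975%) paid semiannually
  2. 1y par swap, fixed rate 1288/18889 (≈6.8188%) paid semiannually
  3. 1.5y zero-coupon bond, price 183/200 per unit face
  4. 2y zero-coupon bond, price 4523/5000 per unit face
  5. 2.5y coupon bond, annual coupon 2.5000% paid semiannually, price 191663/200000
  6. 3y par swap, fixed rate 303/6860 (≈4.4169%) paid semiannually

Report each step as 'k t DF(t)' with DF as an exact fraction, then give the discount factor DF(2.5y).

step 1 [0.5y] swap r/2=467/9533: DF=(1 − 467/9533·(0))/(1+467/9533) = 9533/10000 ≈ 0.953300
step 2 [1y] swap r/2=644/18889: DF=(1 − 644/18889·(0.953300))/(1+644/18889) = 2339/2500 ≈ 0.935600
step 3 [1.5y] zero: DF = P = 183/200 ≈ 0.915000
step 4 [2y] zero: DF = P = 4523/5000 ≈ 0.904600
step 5 [2.5y] bond c/2=1/80: DF=(191663/200000 − 1/80·(0.953300+0.935600+0.915000+0.904600))/(1+1/80) = 9007/10000 ≈ 0.900700
step 6 [3y] swap r/2=303/13720: DF=(1 − 303/13720·(0.953300+0.935600+0.915000+0.904600+0.900700))/(1+303/13720) = 2197/2500 ≈ 0.878800

1 1/2 9533/10000
2 1 2339/2500
3 3/2 183/200
4 2 4523/5000
5 5/2 9007/10000
6 3 2197/2500
DF(2.5y) = 9007/10000 ≈ 0.900700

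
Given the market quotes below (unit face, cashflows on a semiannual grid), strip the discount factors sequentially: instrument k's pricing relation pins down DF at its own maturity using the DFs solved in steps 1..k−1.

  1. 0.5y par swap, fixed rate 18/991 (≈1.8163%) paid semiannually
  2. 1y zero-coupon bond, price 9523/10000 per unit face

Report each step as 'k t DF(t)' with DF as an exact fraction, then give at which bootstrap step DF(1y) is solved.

1 1/2 991/1000
2 1 9523/10000
DF(1y) is solved at step 2

step 1 [0.5y] swap r/2=9/991: DF=(1 − 9/991·(0))/(1+9/991) = 991/1000 ≈ 0.991000
step 2 [1y] zero: DF = P = 9523/10000 ≈ 0.952300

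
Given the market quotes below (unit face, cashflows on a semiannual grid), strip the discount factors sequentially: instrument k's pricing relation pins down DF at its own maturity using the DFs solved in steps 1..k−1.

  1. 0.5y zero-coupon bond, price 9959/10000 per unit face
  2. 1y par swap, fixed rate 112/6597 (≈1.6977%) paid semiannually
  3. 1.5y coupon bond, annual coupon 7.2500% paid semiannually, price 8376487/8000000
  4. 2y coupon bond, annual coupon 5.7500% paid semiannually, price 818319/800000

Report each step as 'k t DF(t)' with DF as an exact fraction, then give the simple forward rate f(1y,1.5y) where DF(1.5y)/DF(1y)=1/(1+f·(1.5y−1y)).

1 1/2 9959/10000
2 1 1229/1250
3 3/2 2353/2500
4 2 9127/10000
f(1y,1.5y) = ((1229/1250)/(2353/2500) − 1)/(1/2) = 210/2353 ≈ 8.9248%

step 1 [0.5y] zero: DF = P = 9959/10000 ≈ 0.995900
step 2 [1y] swap r/2=56/6597: DF=(1 − 56/6597·(0.995900))/(1+56/6597) = 1229/1250 ≈ 0.983200
step 3 [1.5y] bond c/2=29/800: DF=(8376487/8000000 − 29/800·(0.995900+0.983200))/(1+29/800) = 2353/2500 ≈ 0.941200
step 4 [2y] bond c/2=23/800: DF=(818319/800000 − 23/800·(0.995900+0.983200+0.941200))/(1+23/800) = 9127/10000 ≈ 0.912700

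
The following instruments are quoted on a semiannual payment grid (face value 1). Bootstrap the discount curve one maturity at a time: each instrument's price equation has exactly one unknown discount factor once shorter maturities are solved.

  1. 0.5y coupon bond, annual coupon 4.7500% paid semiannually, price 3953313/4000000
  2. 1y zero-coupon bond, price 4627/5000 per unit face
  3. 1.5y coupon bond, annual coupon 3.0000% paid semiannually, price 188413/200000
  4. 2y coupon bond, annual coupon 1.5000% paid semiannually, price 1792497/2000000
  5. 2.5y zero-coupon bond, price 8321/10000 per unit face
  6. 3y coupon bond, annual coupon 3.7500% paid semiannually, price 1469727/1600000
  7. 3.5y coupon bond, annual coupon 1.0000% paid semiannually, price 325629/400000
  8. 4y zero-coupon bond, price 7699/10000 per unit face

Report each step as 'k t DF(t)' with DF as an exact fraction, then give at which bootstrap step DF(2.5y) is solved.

step 1 [0.5y] bond c/2=19/800: DF=(3953313/4000000 − 19/800·(0))/(1+19/800) = 4827/5000 ≈ 0.965400
step 2 [1y] zero: DF = P = 4627/5000 ≈ 0.925400
step 3 [1.5y] bond c/2=3/200: DF=(188413/200000 − 3/200·(0.965400+0.925400))/(1+3/200) = 4501/5000 ≈ 0.900200
step 4 [2y] bond c/2=3/400: DF=(1792497/2000000 − 3/400·(0.965400+0.925400+0.900200))/(1+3/400) = 543/625 ≈ 0.868800
step 5 [2.5y] zero: DF = P = 8321/10000 ≈ 0.832100
step 6 [3y] bond c/2=3/160: DF=(1469727/1600000 − 3/160·(0.965400+0.925400+0.900200+0.868800+0.832100))/(1+3/160) = 819/1000 ≈ 0.819000
step 7 [3.5y] bond c/2=1/200: DF=(325629/400000 − 1/200·(0.965400+0.925400+0.900200+0.868800+0.832100+0.819000))/(1+1/200) = 1959/2500 ≈ 0.783600
step 8 [4y] zero: DF = P = 7699/10000 ≈ 0.769900

1 1/2 4827/5000
2 1 4627/5000
3 3/2 4501/5000
4 2 543/625
5 5/2 8321/10000
6 3 819/1000
7 7/2 1959/2500
8 4 7699/10000
DF(2.5y) is solved at step 5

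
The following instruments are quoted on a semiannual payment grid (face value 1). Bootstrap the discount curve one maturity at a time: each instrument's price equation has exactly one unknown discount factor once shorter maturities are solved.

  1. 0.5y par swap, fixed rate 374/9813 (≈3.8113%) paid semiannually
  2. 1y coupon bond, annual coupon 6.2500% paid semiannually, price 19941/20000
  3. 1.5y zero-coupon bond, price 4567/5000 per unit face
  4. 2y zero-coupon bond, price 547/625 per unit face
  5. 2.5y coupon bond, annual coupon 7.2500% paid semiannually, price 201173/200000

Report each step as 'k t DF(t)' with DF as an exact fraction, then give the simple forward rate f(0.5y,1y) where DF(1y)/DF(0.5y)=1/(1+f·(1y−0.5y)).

step 1 [0.5y] swap r/2=187/9813: DF=(1 − 187/9813·(0))/(1+187/9813) = 9813/10000 ≈ 0.981300
step 2 [1y] bond c/2=1/32: DF=(19941/20000 − 1/32·(0.981300))/(1+1/32) = 9371/10000 ≈ 0.937100
step 3 [1.5y] zero: DF = P = 4567/5000 ≈ 0.913400
step 4 [2y] zero: DF = P = 547/625 ≈ 0.875200
step 5 [2.5y] bond c/2=29/800: DF=(201173/200000 − 29/800·(0.981300+0.937100+0.913400+0.875200))/(1+29/800) = 841/1000 ≈ 0.841000

1 1/2 9813/10000
2 1 9371/10000
3 3/2 4567/5000
4 2 547/625
5 5/2 841/1000
f(0.5y,1y) = ((9813/10000)/(9371/10000) − 1)/(1/2) = 884/9371 ≈ 9.4334%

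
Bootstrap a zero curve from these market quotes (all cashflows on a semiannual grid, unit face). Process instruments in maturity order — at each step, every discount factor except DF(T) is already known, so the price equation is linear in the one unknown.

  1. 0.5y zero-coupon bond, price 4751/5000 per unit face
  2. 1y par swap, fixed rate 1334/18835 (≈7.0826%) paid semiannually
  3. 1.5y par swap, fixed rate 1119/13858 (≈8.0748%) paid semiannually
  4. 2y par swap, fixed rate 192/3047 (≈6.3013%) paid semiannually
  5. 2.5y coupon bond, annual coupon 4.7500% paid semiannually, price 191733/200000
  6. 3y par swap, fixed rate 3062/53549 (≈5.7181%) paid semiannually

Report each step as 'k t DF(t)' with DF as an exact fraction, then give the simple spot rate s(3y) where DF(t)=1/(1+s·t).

1 1/2 4751/5000
2 1 9333/10000
3 3/2 8881/10000
4 2 553/625
5 5/2 2129/2500
6 3 8469/10000
s(3y) = (1/(8469/10000) − 1)/(3) = 1531/25407 ≈ 6.0259%

step 1 [0.5y] zero: DF = P = 4751/5000 ≈ 0.950200
step 2 [1y] swap r/2=667/18835: DF=(1 − 667/18835·(0.950200))/(1+667/18835) = 9333/10000 ≈ 0.933300
step 3 [1.5y] swap r/2=1119/27716: DF=(1 − 1119/27716·(0.950200+0.933300))/(1+1119/27716) = 8881/10000 ≈ 0.888100
step 4 [2y] swap r/2=96/3047: DF=(1 − 96/3047·(0.950200+0.933300+0.888100))/(1+96/3047) = 553/625 ≈ 0.884800
step 5 [2.5y] bond c/2=19/800: DF=(191733/200000 − 19/800·(0.950200+0.933300+0.888100+0.884800))/(1+19/800) = 2129/2500 ≈ 0.851600
step 6 [3y] swap r/2=1531/53549: DF=(1 − 1531/53549·(0.950200+0.933300+0.888100+0.884800+0.851600))/(1+1531/53549) = 8469/10000 ≈ 0.846900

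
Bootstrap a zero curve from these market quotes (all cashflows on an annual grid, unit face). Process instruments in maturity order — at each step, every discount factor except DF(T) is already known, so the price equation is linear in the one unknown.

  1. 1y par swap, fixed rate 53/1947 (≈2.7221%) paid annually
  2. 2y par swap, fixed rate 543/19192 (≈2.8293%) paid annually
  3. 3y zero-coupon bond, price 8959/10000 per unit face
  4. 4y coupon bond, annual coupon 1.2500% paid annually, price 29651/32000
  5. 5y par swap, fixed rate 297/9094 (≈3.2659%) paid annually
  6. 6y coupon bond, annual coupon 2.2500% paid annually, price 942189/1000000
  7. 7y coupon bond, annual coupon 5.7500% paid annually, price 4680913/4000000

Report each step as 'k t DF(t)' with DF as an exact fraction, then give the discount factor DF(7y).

step 1 [1y] swap r/1=53/1947: DF=(1 − 53/1947·(0))/(1+53/1947) = 1947/2000 ≈ 0.973500
step 2 [2y] swap r/1=543/19192: DF=(1 − 543/19192·(0.973500))/(1+543/19192) = 9457/10000 ≈ 0.945700
step 3 [3y] zero: DF = P = 8959/10000 ≈ 0.895900
step 4 [4y] bond c/1=1/80: DF=(29651/32000 − 1/80·(0.973500+0.945700+0.895900))/(1+1/80) = 2201/2500 ≈ 0.880400
step 5 [5y] swap r/1=297/9094: DF=(1 − 297/9094·(0.973500+0.945700+0.895900+0.880400))/(1+297/9094) = 1703/2000 ≈ 0.851500
step 6 [6y] bond c/1=9/400: DF=(942189/1000000 − 9/400·(0.973500+0.945700+0.895900+0.880400+0.851500))/(1+9/400) = 4107/5000 ≈ 0.821400
step 7 [7y] bond c/1=23/400: DF=(4680913/4000000 − 23/400·(0.973500+0.945700+0.895900+0.880400+0.851500+0.821400))/(1+23/400) = 8147/10000 ≈ 0.814700

1 1 1947/2000
2 2 9457/10000
3 3 8959/10000
4 4 2201/2500
5 5 1703/2000
6 6 4107/5000
7 7 8147/10000
DF(7y) = 8147/10000 ≈ 0.814700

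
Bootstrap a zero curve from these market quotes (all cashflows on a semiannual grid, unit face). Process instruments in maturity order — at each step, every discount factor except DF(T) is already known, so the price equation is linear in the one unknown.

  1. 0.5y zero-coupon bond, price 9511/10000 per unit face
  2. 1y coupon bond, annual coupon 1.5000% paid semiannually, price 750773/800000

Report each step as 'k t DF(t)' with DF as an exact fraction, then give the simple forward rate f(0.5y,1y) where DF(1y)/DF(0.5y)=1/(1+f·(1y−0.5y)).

step 1 [0.5y] zero: DF = P = 9511/10000 ≈ 0.951100
step 2 [1y] bond c/2=3/400: DF=(750773/800000 − 3/400·(0.951100))/(1+3/400) = 2311/2500 ≈ 0.924400

1 1/2 9511/10000
2 1 2311/2500
f(0.5y,1y) = ((9511/10000)/(2311/2500) − 1)/(1/2) = 267/4622 ≈ 5.7767%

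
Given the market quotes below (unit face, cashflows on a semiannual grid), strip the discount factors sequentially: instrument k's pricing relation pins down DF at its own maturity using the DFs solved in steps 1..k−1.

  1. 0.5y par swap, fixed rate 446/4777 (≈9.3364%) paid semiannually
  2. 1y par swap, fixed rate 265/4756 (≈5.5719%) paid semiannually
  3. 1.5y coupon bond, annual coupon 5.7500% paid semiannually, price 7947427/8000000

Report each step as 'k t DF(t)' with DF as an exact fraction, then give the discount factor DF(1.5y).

1 1/2 4777/5000
2 1 947/1000
3 3/2 73/80
DF(1.5y) = 73/80 ≈ 0.912500

step 1 [0.5y] swap r/2=223/4777: DF=(1 − 223/4777·(0))/(1+223/4777) = 4777/5000 ≈ 0.955400
step 2 [1y] swap r/2=265/9512: DF=(1 − 265/9512·(0.955400))/(1+265/9512) = 947/1000 ≈ 0.947000
step 3 [1.5y] bond c/2=23/800: DF=(7947427/8000000 − 23/800·(0.955400+0.947000))/(1+23/800) = 73/80 ≈ 0.912500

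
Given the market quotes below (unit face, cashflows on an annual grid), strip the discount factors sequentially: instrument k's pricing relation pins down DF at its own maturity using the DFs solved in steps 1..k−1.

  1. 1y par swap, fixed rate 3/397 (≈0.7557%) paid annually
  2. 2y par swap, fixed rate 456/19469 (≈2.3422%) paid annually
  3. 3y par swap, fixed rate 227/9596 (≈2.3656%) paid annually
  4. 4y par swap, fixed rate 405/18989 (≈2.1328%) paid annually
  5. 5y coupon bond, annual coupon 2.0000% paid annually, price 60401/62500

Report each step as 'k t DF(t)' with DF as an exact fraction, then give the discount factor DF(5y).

step 1 [1y] swap r/1=3/397: DF=(1 − 3/397·(0))/(1+3/397) = 397/400 ≈ 0.992500
step 2 [2y] swap r/1=456/19469: DF=(1 − 456/19469·(0.992500))/(1+456/19469) = 1193/1250 ≈ 0.954400
step 3 [3y] swap r/1=227/9596: DF=(1 − 227/9596·(0.992500+0.954400))/(1+227/9596) = 9319/10000 ≈ 0.931900
step 4 [4y] swap r/1=405/18989: DF=(1 − 405/18989·(0.992500+0.954400+0.931900))/(1+405/18989) = 919/1000 ≈ 0.919000
step 5 [5y] bond c/1=1/50: DF=(60401/62500 − 1/50·(0.992500+0.954400+0.931900+0.919000))/(1+1/50) = 873/1000 ≈ 0.873000

1 1 397/400
2 2 1193/1250
3 3 9319/10000
4 4 919/1000
5 5 873/1000
DF(5y) = 873/1000 ≈ 0.873000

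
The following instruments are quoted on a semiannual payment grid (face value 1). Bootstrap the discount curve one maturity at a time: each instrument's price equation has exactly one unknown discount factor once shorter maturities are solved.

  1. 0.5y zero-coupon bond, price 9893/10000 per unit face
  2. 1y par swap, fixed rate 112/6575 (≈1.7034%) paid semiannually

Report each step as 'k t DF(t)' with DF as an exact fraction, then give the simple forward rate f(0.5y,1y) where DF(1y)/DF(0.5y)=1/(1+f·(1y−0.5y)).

step 1 [0.5y] zero: DF = P = 9893/10000 ≈ 0.989300
step 2 [1y] swap r/2=56/6575: DF=(1 − 56/6575·(0.989300))/(1+56/6575) = 1229/1250 ≈ 0.983200

1 1/2 9893/10000
2 1 1229/1250
f(0.5y,1y) = ((9893/10000)/(1229/1250) − 1)/(1/2) = 61/4916 ≈ 1.2408%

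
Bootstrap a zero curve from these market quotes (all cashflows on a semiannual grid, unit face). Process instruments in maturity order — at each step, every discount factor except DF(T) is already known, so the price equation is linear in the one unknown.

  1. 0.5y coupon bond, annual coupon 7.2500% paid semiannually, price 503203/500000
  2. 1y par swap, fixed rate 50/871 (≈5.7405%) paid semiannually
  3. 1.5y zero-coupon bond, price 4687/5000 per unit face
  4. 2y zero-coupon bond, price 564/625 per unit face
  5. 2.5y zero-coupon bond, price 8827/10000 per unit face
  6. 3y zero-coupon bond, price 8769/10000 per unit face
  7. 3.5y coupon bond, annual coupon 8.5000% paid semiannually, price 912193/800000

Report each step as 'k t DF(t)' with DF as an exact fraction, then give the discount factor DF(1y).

1 1/2 607/625
2 1 189/200
3 3/2 4687/5000
4 2 564/625
5 5/2 8827/10000
6 3 8769/10000
7 7/2 8689/10000
DF(1y) = 189/200 ≈ 0.945000

step 1 [0.5y] bond c/2=29/800: DF=(503203/500000 − 29/800·(0))/(1+29/800) = 607/625 ≈ 0.971200
step 2 [1y] swap r/2=25/871: DF=(1 − 25/871·(0.971200))/(1+25/871) = 189/200 ≈ 0.945000
step 3 [1.5y] zero: DF = P = 4687/5000 ≈ 0.937400
step 4 [2y] zero: DF = P = 564/625 ≈ 0.902400
step 5 [2.5y] zero: DF = P = 8827/10000 ≈ 0.882700
step 6 [3y] zero: DF = P = 8769/10000 ≈ 0.876900
step 7 [3.5y] bond c/2=17/400: DF=(912193/800000 − 17/400·(0.971200+0.945000+0.937400+0.902400+0.882700+0.876900))/(1+17/400) = 8689/10000 ≈ 0.868900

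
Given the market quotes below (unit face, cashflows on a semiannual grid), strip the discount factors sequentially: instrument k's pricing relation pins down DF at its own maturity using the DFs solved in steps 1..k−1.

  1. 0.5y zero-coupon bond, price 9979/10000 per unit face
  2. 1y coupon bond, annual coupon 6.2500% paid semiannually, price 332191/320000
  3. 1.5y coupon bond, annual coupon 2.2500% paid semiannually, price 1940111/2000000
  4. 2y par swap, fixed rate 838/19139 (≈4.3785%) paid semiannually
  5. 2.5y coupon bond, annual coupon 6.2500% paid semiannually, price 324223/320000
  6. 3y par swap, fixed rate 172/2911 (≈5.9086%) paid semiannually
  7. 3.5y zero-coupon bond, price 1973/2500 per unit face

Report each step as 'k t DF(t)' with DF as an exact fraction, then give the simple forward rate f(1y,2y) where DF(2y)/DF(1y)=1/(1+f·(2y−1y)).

1 1/2 9979/10000
2 1 2441/2500
3 3/2 9373/10000
4 2 4581/5000
5 5/2 1733/2000
6 3 4183/5000
7 7/2 1973/2500
f(1y,2y) = ((2441/2500)/(4581/5000) − 1)/(1) = 301/4581 ≈ 6.5706%

step 1 [0.5y] zero: DF = P = 9979/10000 ≈ 0.997900
step 2 [1y] bond c/2=1/32: DF=(332191/320000 − 1/32·(0.997900))/(1+1/32) = 2441/2500 ≈ 0.976400
step 3 [1.5y] bond c/2=9/800: DF=(1940111/2000000 − 9/800·(0.997900+0.976400))/(1+9/800) = 9373/10000 ≈ 0.937300
step 4 [2y] swap r/2=419/19139: DF=(1 − 419/19139·(0.997900+0.976400+0.937300))/(1+419/19139) = 4581/5000 ≈ 0.916200
step 5 [2.5y] bond c/2=1/32: DF=(324223/320000 − 1/32·(0.997900+0.976400+0.937300+0.916200))/(1+1/32) = 1733/2000 ≈ 0.866500
step 6 [3y] swap r/2=86/2911: DF=(1 − 86/2911·(0.997900+0.976400+0.937300+0.916200+0.866500))/(1+86/2911) = 4183/5000 ≈ 0.836600
step 7 [3.5y] zero: DF = P = 1973/2500 ≈ 0.789200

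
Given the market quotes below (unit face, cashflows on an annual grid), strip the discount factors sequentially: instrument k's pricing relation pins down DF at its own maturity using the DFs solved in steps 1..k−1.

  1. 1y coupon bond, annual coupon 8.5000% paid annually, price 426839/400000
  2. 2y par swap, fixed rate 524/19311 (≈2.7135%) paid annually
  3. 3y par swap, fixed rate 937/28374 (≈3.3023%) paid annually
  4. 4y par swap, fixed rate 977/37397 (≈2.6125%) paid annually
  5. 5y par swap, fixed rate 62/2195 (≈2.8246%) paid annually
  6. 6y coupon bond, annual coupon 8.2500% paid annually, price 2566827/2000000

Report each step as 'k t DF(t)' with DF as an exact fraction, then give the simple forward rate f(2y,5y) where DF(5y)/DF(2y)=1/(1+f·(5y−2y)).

1 1 1967/2000
2 2 2369/2500
3 3 9063/10000
4 4 9023/10000
5 5 4349/5000
6 6 8343/10000
f(2y,5y) = ((2369/2500)/(4349/5000) − 1)/(3) = 389/13047 ≈ 2.9815%

step 1 [1y] bond c/1=17/200: DF=(426839/400000 − 17/200·(0))/(1+17/200) = 1967/2000 ≈ 0.983500
step 2 [2y] swap r/1=524/19311: DF=(1 − 524/19311·(0.983500))/(1+524/19311) = 2369/2500 ≈ 0.947600
step 3 [3y] swap r/1=937/28374: DF=(1 − 937/28374·(0.983500+0.947600))/(1+937/28374) = 9063/10000 ≈ 0.906300
step 4 [4y] swap r/1=977/37397: DF=(1 − 977/37397·(0.983500+0.947600+0.906300))/(1+977/37397) = 9023/10000 ≈ 0.902300
step 5 [5y] swap r/1=62/2195: DF=(1 − 62/2195·(0.983500+0.947600+0.906300+0.902300))/(1+62/2195) = 4349/5000 ≈ 0.869800
step 6 [6y] bond c/1=33/400: DF=(2566827/2000000 − 33/400·(0.983500+0.947600+0.906300+0.902300+0.869800))/(1+33/400) = 8343/10000 ≈ 0.834300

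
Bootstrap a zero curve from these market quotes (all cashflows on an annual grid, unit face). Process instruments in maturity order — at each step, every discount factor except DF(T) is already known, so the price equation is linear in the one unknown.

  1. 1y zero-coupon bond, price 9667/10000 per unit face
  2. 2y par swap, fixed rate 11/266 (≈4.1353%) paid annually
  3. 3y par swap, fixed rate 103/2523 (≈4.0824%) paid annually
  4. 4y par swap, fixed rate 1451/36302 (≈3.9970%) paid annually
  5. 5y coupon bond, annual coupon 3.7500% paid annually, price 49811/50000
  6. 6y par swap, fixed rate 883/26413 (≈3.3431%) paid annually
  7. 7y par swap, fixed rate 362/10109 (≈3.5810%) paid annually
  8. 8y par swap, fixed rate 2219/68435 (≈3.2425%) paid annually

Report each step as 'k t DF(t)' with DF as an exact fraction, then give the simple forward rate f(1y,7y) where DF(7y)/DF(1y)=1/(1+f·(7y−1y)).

1 1 9667/10000
2 2 9219/10000
3 3 8867/10000
4 4 8549/10000
5 5 829/1000
6 6 4117/5000
7 7 1957/2500
8 8 7781/10000
f(1y,7y) = ((9667/10000)/(1957/2500) − 1)/(6) = 613/15656 ≈ 3.9154%

step 1 [1y] zero: DF = P = 9667/10000 ≈ 0.966700
step 2 [2y] swap r/1=11/266: DF=(1 − 11/266·(0.966700))/(1+11/266) = 9219/10000 ≈ 0.921900
step 3 [3y] swap r/1=103/2523: DF=(1 − 103/2523·(0.966700+0.921900))/(1+103/2523) = 8867/10000 ≈ 0.886700
step 4 [4y] swap r/1=1451/36302: DF=(1 − 1451/36302·(0.966700+0.921900+0.886700))/(1+1451/36302) = 8549/10000 ≈ 0.854900
step 5 [5y] bond c/1=3/80: DF=(49811/50000 − 3/80·(0.966700+0.921900+0.886700+0.854900))/(1+3/80) = 829/1000 ≈ 0.829000
step 6 [6y] swap r/1=883/26413: DF=(1 − 883/26413·(0.966700+0.921900+0.886700+0.854900+0.829000))/(1+883/26413) = 4117/5000 ≈ 0.823400
step 7 [7y] swap r/1=362/10109: DF=(1 − 362/10109·(0.966700+0.921900+0.886700+0.854900+0.829000+0.823400))/(1+362/10109) = 1957/2500 ≈ 0.782800
step 8 [8y] swap r/1=2219/68435: DF=(1 − 2219/68435·(0.966700+0.921900+0.886700+0.854900+0.829000+0.823400+0.782800))/(1+2219/68435) = 7781/10000 ≈ 0.778100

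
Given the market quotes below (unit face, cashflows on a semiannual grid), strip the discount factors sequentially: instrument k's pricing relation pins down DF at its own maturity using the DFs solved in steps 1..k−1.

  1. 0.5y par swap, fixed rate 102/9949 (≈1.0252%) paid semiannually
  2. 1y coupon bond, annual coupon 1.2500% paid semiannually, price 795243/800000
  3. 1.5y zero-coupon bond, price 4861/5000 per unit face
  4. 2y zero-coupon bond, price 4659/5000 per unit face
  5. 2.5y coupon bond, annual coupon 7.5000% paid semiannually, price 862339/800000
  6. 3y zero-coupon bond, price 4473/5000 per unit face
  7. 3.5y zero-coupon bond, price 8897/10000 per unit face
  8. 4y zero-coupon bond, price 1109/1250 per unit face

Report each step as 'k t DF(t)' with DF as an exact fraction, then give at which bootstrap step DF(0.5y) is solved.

1 1/2 9949/10000
2 1 9817/10000
3 3/2 4861/5000
4 2 4659/5000
5 5/2 8987/10000
6 3 4473/5000
7 7/2 8897/10000
8 4 1109/1250
DF(0.5y) is solved at step 1

step 1 [0.5y] swap r/2=51/9949: DF=(1 − 51/9949·(0))/(1+51/9949) = 9949/10000 ≈ 0.994900
step 2 [1y] bond c/2=1/160: DF=(795243/800000 − 1/160·(0.994900))/(1+1/160) = 9817/10000 ≈ 0.981700
step 3 [1.5y] zero: DF = P = 4861/5000 ≈ 0.972200
step 4 [2y] zero: DF = P = 4659/5000 ≈ 0.931800
step 5 [2.5y] bond c/2=3/80: DF=(862339/800000 − 3/80·(0.994900+0.981700+0.972200+0.931800))/(1+3/80) = 8987/10000 ≈ 0.898700
step 6 [3y] zero: DF = P = 4473/5000 ≈ 0.894600
step 7 [3.5y] zero: DF = P = 8897/10000 ≈ 0.889700
step 8 [4y] zero: DF = P = 1109/1250 ≈ 0.887200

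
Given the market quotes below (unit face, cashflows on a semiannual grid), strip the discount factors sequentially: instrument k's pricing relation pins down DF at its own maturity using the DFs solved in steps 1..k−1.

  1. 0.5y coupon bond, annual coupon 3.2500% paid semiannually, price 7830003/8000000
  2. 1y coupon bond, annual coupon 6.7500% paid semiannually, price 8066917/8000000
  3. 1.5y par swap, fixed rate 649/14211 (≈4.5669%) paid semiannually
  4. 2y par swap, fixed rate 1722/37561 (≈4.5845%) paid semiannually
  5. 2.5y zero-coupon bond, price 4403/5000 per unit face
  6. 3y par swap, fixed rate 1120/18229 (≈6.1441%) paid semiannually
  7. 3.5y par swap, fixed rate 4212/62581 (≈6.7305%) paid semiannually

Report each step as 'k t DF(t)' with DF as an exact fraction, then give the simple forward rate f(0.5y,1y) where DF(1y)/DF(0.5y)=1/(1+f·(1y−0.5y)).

step 1 [0.5y] bond c/2=13/800: DF=(7830003/8000000 − 13/800·(0))/(1+13/800) = 9631/10000 ≈ 0.963100
step 2 [1y] bond c/2=27/800: DF=(8066917/8000000 − 27/800·(0.963100))/(1+27/800) = 118/125 ≈ 0.944000
step 3 [1.5y] swap r/2=649/28422: DF=(1 − 649/28422·(0.963100+0.944000))/(1+649/28422) = 9351/10000 ≈ 0.935100
step 4 [2y] swap r/2=861/37561: DF=(1 − 861/37561·(0.963100+0.944000+0.935100))/(1+861/37561) = 9139/10000 ≈ 0.913900
step 5 [2.5y] zero: DF = P = 4403/5000 ≈ 0.880600
step 6 [3y] swap r/2=560/18229: DF=(1 − 560/18229·(0.963100+0.944000+0.935100+0.913900+0.880600))/(1+560/18229) = 104/125 ≈ 0.832000
step 7 [3.5y] swap r/2=2106/62581: DF=(1 − 2106/62581·(0.963100+0.944000+0.935100+0.913900+0.880600+0.832000))/(1+2106/62581) = 3947/5000 ≈ 0.789400

1 1/2 9631/10000
2 1 118/125
3 3/2 9351/10000
4 2 9139/10000
5 5/2 4403/5000
6 3 104/125
7 7/2 3947/5000
f(0.5y,1y) = ((9631/10000)/(118/125) − 1)/(1/2) = 191/4720 ≈ 4.0466%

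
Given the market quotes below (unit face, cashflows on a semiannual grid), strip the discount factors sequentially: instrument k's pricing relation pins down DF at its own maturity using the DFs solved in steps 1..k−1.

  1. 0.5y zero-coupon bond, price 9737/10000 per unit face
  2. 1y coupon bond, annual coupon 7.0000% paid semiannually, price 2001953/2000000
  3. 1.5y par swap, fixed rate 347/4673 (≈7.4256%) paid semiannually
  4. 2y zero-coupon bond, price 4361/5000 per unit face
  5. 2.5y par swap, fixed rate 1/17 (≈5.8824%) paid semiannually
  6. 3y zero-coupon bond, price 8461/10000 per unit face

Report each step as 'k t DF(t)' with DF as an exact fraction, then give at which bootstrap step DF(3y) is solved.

1 1/2 9737/10000
2 1 4671/5000
3 3/2 8959/10000
4 2 4361/5000
5 5/2 1083/1250
6 3 8461/10000
DF(3y) is solved at step 6

step 1 [0.5y] zero: DF = P = 9737/10000 ≈ 0.973700
step 2 [1y] bond c/2=7/200: DF=(2001953/2000000 − 7/200·(0.973700))/(1+7/200) = 4671/5000 ≈ 0.934200
step 3 [1.5y] swap r/2=347/9346: DF=(1 − 347/9346·(0.973700+0.934200))/(1+347/9346) = 8959/10000 ≈ 0.895900
step 4 [2y] zero: DF = P = 4361/5000 ≈ 0.872200
step 5 [2.5y] swap r/2=1/34: DF=(1 − 1/34·(0.973700+0.934200+0.895900+0.872200))/(1+1/34) = 1083/1250 ≈ 0.866400
step 6 [3y] zero: DF = P = 8461/10000 ≈ 0.846100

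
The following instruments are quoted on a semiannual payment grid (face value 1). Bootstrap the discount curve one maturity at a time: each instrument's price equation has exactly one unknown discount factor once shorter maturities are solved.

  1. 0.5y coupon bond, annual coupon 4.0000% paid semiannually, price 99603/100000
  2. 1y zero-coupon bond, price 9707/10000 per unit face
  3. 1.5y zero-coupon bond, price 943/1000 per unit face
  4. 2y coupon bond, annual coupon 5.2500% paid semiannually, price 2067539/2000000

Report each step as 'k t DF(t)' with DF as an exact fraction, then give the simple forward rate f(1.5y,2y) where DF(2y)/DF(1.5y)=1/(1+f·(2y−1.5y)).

1 1/2 1953/2000
2 1 9707/10000
3 3/2 943/1000
4 2 4667/5000
f(1.5y,2y) = ((943/1000)/(4667/5000) − 1)/(1/2) = 96/4667 ≈ 2.0570%

step 1 [0.5y] bond c/2=1/50: DF=(99603/100000 − 1/50·(0))/(1+1/50) = 1953/2000 ≈ 0.976500
step 2 [1y] zero: DF = P = 9707/10000 ≈ 0.970700
step 3 [1.5y] zero: DF = P = 943/1000 ≈ 0.943000
step 4 [2y] bond c/2=21/800: DF=(2067539/2000000 − 21/800·(0.976500+0.970700+0.943000))/(1+21/800) = 4667/5000 ≈ 0.933400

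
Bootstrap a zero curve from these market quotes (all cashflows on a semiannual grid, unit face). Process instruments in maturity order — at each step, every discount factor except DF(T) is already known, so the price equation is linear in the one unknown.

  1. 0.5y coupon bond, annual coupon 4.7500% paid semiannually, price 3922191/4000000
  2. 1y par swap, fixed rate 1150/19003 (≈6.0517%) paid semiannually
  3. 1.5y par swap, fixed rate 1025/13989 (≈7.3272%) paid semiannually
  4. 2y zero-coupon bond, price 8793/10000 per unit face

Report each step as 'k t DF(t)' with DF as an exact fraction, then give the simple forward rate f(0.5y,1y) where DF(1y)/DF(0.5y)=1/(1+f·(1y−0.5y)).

step 1 [0.5y] bond c/2=19/800: DF=(3922191/4000000 − 19/800·(0))/(1+19/800) = 4789/5000 ≈ 0.957800
step 2 [1y] swap r/2=575/19003: DF=(1 − 575/19003·(0.957800))/(1+575/19003) = 377/400 ≈ 0.942500
step 3 [1.5y] swap r/2=1025/27978: DF=(1 − 1025/27978·(0.957800+0.942500))/(1+1025/27978) = 359/400 ≈ 0.897500
step 4 [2y] zero: DF = P = 8793/10000 ≈ 0.879300

1 1/2 4789/5000
2 1 377/400
3 3/2 359/400
4 2 8793/10000
f(0.5y,1y) = ((4789/5000)/(377/400) − 1)/(1/2) = 306/9425 ≈ 3.2467%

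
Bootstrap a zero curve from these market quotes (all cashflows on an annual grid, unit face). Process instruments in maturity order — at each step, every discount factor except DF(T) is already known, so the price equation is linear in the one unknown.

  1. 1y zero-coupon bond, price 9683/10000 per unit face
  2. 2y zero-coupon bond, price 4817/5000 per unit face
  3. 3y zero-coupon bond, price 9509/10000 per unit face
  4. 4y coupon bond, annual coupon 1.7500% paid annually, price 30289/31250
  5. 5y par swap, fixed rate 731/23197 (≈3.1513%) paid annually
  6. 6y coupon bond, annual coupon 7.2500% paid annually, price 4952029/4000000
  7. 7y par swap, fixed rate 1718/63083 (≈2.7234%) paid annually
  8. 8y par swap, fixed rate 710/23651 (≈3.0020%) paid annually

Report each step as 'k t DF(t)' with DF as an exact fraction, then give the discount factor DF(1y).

1 1 9683/10000
2 2 4817/5000
3 3 9509/10000
4 4 903/1000
5 5 4269/5000
6 6 8407/10000
7 7 4141/5000
8 8 787/1000
DF(1y) = 9683/10000 ≈ 0.968300

step 1 [1y] zero: DF = P = 9683/10000 ≈ 0.968300
step 2 [2y] zero: DF = P = 4817/5000 ≈ 0.963400
step 3 [3y] zero: DF = P = 9509/10000 ≈ 0.950900
step 4 [4y] bond c/1=7/400: DF=(30289/31250 − 7/400·(0.968300+0.963400+0.950900))/(1+7/400) = 903/1000 ≈ 0.903000
step 5 [5y] swap r/1=731/23197: DF=(1 − 731/23197·(0.968300+0.963400+0.950900+0.903000))/(1+731/23197) = 4269/5000 ≈ 0.853800
step 6 [6y] bond c/1=29/400: DF=(4952029/4000000 − 29/400·(0.968300+0.963400+0.950900+0.903000+0.853800))/(1+29/400) = 8407/10000 ≈ 0.840700
step 7 [7y] swap r/1=1718/63083: DF=(1 − 1718/63083·(0.968300+0.963400+0.950900+0.903000+0.853800+0.840700))/(1+1718/63083) = 4141/5000 ≈ 0.828200
step 8 [8y] swap r/1=710/23651: DF=(1 − 710/23651·(0.968300+0.963400+0.950900+0.903000+0.853800+0.840700+0.828200))/(1+710/23651) = 787/1000 ≈ 0.787000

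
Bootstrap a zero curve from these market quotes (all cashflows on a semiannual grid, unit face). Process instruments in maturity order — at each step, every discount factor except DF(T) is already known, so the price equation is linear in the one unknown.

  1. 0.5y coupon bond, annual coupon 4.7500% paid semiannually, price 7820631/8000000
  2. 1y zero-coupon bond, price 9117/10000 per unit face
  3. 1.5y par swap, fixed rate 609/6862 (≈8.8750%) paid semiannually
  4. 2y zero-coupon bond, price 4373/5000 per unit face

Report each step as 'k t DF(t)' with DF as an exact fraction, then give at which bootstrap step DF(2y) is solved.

1 1/2 9549/10000
2 1 9117/10000
3 3/2 4391/5000
4 2 4373/5000
DF(2y) is solved at step 4

step 1 [0.5y] bond c/2=19/800: DF=(7820631/8000000 − 19/800·(0))/(1+19/800) = 9549/10000 ≈ 0.954900
step 2 [1y] zero: DF = P = 9117/10000 ≈ 0.911700
step 3 [1.5y] swap r/2=609/13724: DF=(1 − 609/13724·(0.954900+0.911700))/(1+609/13724) = 4391/5000 ≈ 0.878200
step 4 [2y] zero: DF = P = 4373/5000 ≈ 0.874600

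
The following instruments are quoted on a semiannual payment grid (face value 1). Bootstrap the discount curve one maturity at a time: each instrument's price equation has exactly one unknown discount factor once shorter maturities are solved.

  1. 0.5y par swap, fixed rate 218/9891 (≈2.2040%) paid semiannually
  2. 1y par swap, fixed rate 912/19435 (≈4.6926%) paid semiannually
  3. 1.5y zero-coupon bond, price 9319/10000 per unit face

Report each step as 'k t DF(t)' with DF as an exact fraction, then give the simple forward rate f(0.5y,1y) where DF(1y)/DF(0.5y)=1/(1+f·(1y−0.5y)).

1 1/2 9891/10000
2 1 1193/1250
3 3/2 9319/10000
f(0.5y,1y) = ((9891/10000)/(1193/1250) − 1)/(1/2) = 347/4772 ≈ 7.2716%

step 1 [0.5y] swap r/2=109/9891: DF=(1 − 109/9891·(0))/(1+109/9891) = 9891/10000 ≈ 0.989100
step 2 [1y] swap r/2=456/19435: DF=(1 − 456/19435·(0.989100))/(1+456/19435) = 1193/1250 ≈ 0.954400
step 3 [1.5y] zero: DF = P = 9319/10000 ≈ 0.931900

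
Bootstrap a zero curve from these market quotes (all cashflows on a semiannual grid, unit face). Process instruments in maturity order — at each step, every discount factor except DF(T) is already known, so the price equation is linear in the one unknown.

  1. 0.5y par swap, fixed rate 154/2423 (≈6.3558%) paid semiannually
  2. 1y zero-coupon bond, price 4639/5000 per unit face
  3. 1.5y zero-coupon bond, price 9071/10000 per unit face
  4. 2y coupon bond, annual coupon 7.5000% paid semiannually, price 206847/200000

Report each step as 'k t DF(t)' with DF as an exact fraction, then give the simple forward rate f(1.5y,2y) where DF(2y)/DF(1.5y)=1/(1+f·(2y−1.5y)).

step 1 [0.5y] swap r/2=77/2423: DF=(1 − 77/2423·(0))/(1+77/2423) = 2423/2500 ≈ 0.969200
step 2 [1y] zero: DF = P = 4639/5000 ≈ 0.927800
step 3 [1.5y] zero: DF = P = 9071/10000 ≈ 0.907100
step 4 [2y] bond c/2=3/80: DF=(206847/200000 − 3/80·(0.969200+0.927800+0.907100))/(1+3/80) = 1791/2000 ≈ 0.895500

1 1/2 2423/2500
2 1 4639/5000
3 3/2 9071/10000
4 2 1791/2000
f(1.5y,2y) = ((9071/10000)/(1791/2000) − 1)/(1/2) = 232/8955 ≈ 2.5907%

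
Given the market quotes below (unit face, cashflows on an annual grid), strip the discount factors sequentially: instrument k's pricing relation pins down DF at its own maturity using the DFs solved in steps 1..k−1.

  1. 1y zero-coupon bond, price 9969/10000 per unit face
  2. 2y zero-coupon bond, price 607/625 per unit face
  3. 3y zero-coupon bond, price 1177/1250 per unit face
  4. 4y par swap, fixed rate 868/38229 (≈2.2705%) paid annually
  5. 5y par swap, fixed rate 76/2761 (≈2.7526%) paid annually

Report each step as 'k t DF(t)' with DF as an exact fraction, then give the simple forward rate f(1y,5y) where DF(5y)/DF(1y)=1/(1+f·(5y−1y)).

step 1 [1y] zero: DF = P = 9969/10000 ≈ 0.996900
step 2 [2y] zero: DF = P = 607/625 ≈ 0.971200
step 3 [3y] zero: DF = P = 1177/1250 ≈ 0.941600
step 4 [4y] swap r/1=868/38229: DF=(1 − 868/38229·(0.996900+0.971200+0.941600))/(1+868/38229) = 2283/2500 ≈ 0.913200
step 5 [5y] swap r/1=76/2761: DF=(1 − 76/2761·(0.996900+0.971200+0.941600+0.913200))/(1+76/2761) = 2177/2500 ≈ 0.870800

1 1 9969/10000
2 2 607/625
3 3 1177/1250
4 4 2283/2500
5 5 2177/2500
f(1y,5y) = ((9969/10000)/(2177/2500) − 1)/(4) = 1261/34832 ≈ 3.6202%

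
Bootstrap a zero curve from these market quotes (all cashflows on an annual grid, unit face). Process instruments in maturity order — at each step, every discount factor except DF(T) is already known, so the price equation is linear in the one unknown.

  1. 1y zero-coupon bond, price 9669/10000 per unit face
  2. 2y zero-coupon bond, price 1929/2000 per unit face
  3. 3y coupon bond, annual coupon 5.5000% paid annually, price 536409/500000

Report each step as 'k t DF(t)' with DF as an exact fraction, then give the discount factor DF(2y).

1 1 9669/10000
2 2 1929/2000
3 3 4581/5000
DF(2y) = 1929/2000 ≈ 0.964500

step 1 [1y] zero: DF = P = 9669/10000 ≈ 0.966900
step 2 [2y] zero: DF = P = 1929/2000 ≈ 0.964500
step 3 [3y] bond c/1=11/200: DF=(536409/500000 − 11/200·(0.966900+0.964500))/(1+11/200) = 4581/5000 ≈ 0.916200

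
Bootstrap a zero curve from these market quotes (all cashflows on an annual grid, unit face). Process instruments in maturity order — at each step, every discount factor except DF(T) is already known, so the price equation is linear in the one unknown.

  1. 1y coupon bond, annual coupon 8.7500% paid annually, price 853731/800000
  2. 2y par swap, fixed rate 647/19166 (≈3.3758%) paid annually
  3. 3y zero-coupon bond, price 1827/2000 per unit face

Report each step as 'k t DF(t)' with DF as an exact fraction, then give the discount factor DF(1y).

1 1 9813/10000
2 2 9353/10000
3 3 1827/2000
DF(1y) = 9813/10000 ≈ 0.981300

step 1 [1y] bond c/1=7/80: DF=(853731/800000 − 7/80·(0))/(1+7/80) = 9813/10000 ≈ 0.981300
step 2 [2y] swap r/1=647/19166: DF=(1 − 647/19166·(0.981300))/(1+647/19166) = 9353/10000 ≈ 0.935300
step 3 [3y] zero: DF = P = 1827/2000 ≈ 0.913500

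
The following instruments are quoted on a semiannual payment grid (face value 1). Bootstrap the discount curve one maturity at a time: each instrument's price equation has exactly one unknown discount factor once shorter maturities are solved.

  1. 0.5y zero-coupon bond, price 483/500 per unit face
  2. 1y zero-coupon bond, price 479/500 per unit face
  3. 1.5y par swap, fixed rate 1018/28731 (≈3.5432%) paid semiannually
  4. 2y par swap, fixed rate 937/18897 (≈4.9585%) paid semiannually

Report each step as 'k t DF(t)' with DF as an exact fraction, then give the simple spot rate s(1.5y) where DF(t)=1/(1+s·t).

step 1 [0.5y] zero: DF = P = 483/500 ≈ 0.966000
step 2 [1y] zero: DF = P = 479/500 ≈ 0.958000
step 3 [1.5y] swap r/2=509/28731: DF=(1 − 509/28731·(0.966000+0.958000))/(1+509/28731) = 9491/10000 ≈ 0.949100
step 4 [2y] swap r/2=937/37794: DF=(1 − 937/37794·(0.966000+0.958000+0.949100))/(1+937/37794) = 9063/10000 ≈ 0.906300

1 1/2 483/500
2 1 479/500
3 3/2 9491/10000
4 2 9063/10000
s(1.5y) = (1/(9491/10000) − 1)/(3/2) = 1018/28473 ≈ 3.5753%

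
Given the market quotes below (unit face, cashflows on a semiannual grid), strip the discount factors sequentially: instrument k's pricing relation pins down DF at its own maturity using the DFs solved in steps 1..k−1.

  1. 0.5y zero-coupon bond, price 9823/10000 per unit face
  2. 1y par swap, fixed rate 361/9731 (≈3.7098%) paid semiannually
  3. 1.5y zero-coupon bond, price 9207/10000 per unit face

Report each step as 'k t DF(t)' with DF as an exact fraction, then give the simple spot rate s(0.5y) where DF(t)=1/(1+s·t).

step 1 [0.5y] zero: DF = P = 9823/10000 ≈ 0.982300
step 2 [1y] swap r/2=361/19462: DF=(1 − 361/19462·(0.982300))/(1+361/19462) = 9639/10000 ≈ 0.963900
step 3 [1.5y] zero: DF = P = 9207/10000 ≈ 0.920700

1 1/2 9823/10000
2 1 9639/10000
3 3/2 9207/10000
s(0.5y) = (1/(9823/10000) − 1)/(1/2) = 354/9823 ≈ 3.6038%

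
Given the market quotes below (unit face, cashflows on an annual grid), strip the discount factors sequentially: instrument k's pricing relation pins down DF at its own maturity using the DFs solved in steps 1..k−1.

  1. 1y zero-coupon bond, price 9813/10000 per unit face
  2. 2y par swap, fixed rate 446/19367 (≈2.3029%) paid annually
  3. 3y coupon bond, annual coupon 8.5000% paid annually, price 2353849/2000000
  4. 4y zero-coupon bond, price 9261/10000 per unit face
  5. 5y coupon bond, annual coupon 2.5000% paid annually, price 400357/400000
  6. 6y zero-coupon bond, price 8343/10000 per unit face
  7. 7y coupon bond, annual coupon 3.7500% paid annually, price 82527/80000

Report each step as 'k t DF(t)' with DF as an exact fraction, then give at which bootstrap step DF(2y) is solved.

1 1 9813/10000
2 2 4777/5000
3 3 933/1000
4 4 9261/10000
5 5 8839/10000
6 6 8343/10000
7 7 159/200
DF(2y) is solved at step 2

step 1 [1y] zero: DF = P = 9813/10000 ≈ 0.981300
step 2 [2y] swap r/1=446/19367: DF=(1 − 446/19367·(0.981300))/(1+446/19367) = 4777/5000 ≈ 0.955400
step 3 [3y] bond c/1=17/200: DF=(2353849/2000000 − 17/200·(0.981300+0.955400))/(1+17/200) = 933/1000 ≈ 0.933000
step 4 [4y] zero: DF = P = 9261/10000 ≈ 0.926100
step 5 [5y] bond c/1=1/40: DF=(400357/400000 − 1/40·(0.981300+0.955400+0.933000+0.926100))/(1+1/40) = 8839/10000 ≈ 0.883900
step 6 [6y] zero: DF = P = 8343/10000 ≈ 0.834300
step 7 [7y] bond c/1=3/80: DF=(82527/80000 − 3/80·(0.981300+0.955400+0.933000+0.926100+0.883900+0.834300))/(1+3/80) = 159/200 ≈ 0.795000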